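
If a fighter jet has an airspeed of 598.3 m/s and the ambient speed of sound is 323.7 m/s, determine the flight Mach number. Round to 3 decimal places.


Step 1: M = V / a = 598.3 / 323.7
Step 2: M = 1.848

1.848


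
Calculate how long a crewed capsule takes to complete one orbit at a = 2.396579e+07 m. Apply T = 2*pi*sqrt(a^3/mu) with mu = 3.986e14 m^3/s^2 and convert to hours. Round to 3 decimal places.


Step 1: a^3 / mu = 1.376497e+22 / 3.986e14 = 3.453329e+07
Step 2: sqrt(3.453329e+07) = 5876.5032 s
Step 3: T = 2*pi * 5876.5032 = 36923.16 s
Step 4: T in hours = 36923.16 / 3600 = 10.256 hours

10.256


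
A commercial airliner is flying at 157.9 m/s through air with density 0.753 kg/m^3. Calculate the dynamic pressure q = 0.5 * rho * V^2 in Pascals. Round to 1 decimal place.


Step 1: V^2 = 157.9^2 = 24932.41
Step 2: q = 0.5 * 0.753 * 24932.41
Step 3: q = 9387.1 Pa

9387.1


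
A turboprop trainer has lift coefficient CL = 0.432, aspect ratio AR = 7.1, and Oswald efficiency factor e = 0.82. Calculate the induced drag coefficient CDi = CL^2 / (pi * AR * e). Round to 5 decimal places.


Step 1: CL^2 = 0.432^2 = 0.186624
Step 2: pi * AR * e = 3.14159 * 7.1 * 0.82 = 18.290352
Step 3: CDi = 0.186624 / 18.290352 = 0.01020

0.01020


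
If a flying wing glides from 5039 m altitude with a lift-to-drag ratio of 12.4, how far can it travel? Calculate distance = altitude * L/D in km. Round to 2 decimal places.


Step 1: Glide distance = altitude * L/D = 5039 * 12.4 = 62483.6 m
Step 2: Convert to km: 62483.6 / 1000 = 62.48 km

62.48


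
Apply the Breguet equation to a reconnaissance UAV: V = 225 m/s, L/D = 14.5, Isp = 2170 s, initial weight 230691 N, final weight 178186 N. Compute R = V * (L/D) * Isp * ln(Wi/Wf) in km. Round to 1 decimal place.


Step 1: Coefficient = V * (L/D) * Isp = 225 * 14.5 * 2170 = 7079625.0 m
Step 2: Wi/Wf = 230691 / 178186 = 1.294664
Step 3: ln(1.294664) = 0.258251
Step 4: R = 7079625.0 * 0.258251 = 1828321.7 m = 1828.3 km

1828.3


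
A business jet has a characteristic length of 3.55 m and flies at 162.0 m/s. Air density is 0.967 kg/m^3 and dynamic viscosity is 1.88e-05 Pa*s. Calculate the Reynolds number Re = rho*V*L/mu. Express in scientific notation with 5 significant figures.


Step 1: Numerator = rho * V * L = 0.967 * 162.0 * 3.55 = 556.1217
Step 2: Re = 556.1217 / 1.88e-05
Step 3: Re = 2.9581e+07

2.9581e+07


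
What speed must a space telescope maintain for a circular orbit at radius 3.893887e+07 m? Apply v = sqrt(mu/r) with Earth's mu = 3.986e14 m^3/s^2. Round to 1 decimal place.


Step 1: mu / r = 3.986e14 / 3.893887e+07 = 10236557.9689
Step 2: v = sqrt(10236557.9689) = 3199.5 m/s

3199.5


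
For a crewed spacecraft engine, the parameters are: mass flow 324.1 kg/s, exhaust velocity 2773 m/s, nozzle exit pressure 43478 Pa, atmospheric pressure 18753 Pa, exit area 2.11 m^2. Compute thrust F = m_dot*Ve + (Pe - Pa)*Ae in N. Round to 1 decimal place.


Step 1: Momentum thrust = m_dot * Ve = 324.1 * 2773 = 898729.3 N
Step 2: Pressure thrust = (Pe - Pa) * Ae = (43478 - 18753) * 2.11 = 52169.75 N
Step 3: Total thrust F = 898729.3 + 52169.75 = 950899.1 N

950899.1


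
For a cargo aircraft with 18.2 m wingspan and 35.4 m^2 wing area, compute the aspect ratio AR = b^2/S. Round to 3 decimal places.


Step 1: b^2 = 18.2^2 = 331.24
Step 2: AR = 331.24 / 35.4 = 9.357

9.357


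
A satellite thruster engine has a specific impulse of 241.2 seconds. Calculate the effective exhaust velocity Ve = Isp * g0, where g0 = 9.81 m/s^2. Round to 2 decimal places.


Step 1: Ve = Isp * g0 = 241.2 * 9.81
Step 2: Ve = 2366.17 m/s

2366.17


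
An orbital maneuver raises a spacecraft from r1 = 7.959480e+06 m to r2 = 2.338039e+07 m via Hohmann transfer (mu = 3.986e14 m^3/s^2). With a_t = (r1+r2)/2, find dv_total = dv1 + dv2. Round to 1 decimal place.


Step 1: Transfer semi-major axis a_t = (7.959480e+06 + 2.338039e+07) / 2 = 1.566994e+07 m
Step 2: v1 (circular at r1) = sqrt(mu/r1) = 7076.63 m/s
Step 3: v_t1 = sqrt(mu*(2/r1 - 1/a_t)) = 8644.08 m/s
Step 4: dv1 = |8644.08 - 7076.63| = 1567.45 m/s
Step 5: v2 (circular at r2) = 4128.98 m/s, v_t2 = 2942.74 m/s
Step 6: dv2 = |4128.98 - 2942.74| = 1186.24 m/s
Step 7: Total delta-v = 1567.45 + 1186.24 = 2753.7 m/s

2753.7


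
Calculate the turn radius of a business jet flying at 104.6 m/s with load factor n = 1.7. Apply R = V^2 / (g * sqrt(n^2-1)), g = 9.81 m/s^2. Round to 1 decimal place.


Step 1: V^2 = 104.6^2 = 10941.16
Step 2: n^2 - 1 = 1.7^2 - 1 = 1.89
Step 3: sqrt(1.89) = 1.374773
Step 4: R = 10941.16 / (9.81 * 1.374773) = 811.3 m

811.3


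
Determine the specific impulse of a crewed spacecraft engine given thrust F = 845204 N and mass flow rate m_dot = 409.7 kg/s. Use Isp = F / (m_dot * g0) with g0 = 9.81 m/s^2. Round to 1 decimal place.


Step 1: m_dot * g0 = 409.7 * 9.81 = 4019.16
Step 2: Isp = 845204 / 4019.16 = 210.3 s

210.3


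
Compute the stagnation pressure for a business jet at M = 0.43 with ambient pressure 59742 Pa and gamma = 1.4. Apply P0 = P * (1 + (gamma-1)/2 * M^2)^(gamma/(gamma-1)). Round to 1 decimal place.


Step 1: (gamma-1)/2 * M^2 = 0.2 * 0.1849 = 0.03698
Step 2: 1 + 0.03698 = 1.03698
Step 3: Exponent gamma/(gamma-1) = 3.5
Step 4: P0 = 59742 * 1.03698^3.5 = 67838.5 Pa

67838.5


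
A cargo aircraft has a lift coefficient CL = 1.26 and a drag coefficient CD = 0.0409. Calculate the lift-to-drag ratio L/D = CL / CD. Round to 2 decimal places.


Step 1: L/D = CL / CD = 1.26 / 0.0409
Step 2: L/D = 30.81

30.81


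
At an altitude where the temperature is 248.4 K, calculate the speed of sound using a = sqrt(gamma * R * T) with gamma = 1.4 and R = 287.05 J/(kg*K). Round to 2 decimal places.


Step 1: gamma * R * T = 1.4 * 287.05 * 248.4 = 99824.508
Step 2: a = sqrt(99824.508) = 315.95 m/s

315.95


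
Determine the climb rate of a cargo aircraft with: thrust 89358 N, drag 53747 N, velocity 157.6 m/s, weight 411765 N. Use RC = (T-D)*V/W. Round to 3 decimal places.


Step 1: Excess thrust = T - D = 89358 - 53747 = 35611 N
Step 2: Excess power = 35611 * 157.6 = 5612293.6 W
Step 3: RC = 5612293.6 / 411765 = 13.630 m/s

13.630


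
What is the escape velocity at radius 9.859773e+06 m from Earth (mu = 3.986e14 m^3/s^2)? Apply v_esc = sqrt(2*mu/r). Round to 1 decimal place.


Step 1: 2*mu/r = 2 * 3.986e14 / 9.859773e+06 = 80853788.4189
Step 2: v_esc = sqrt(80853788.4189) = 8991.9 m/s

8991.9


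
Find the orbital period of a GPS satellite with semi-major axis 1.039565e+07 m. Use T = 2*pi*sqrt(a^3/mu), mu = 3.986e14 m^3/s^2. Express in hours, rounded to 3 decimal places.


Step 1: a^3 / mu = 1.123453e+21 / 3.986e14 = 2.818497e+06
Step 2: sqrt(2.818497e+06) = 1678.8381 s
Step 3: T = 2*pi * 1678.8381 = 10548.45 s
Step 4: T in hours = 10548.45 / 3600 = 2.930 hours

2.930


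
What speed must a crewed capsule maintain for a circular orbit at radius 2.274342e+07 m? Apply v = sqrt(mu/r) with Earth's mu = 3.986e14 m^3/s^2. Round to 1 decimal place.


Step 1: mu / r = 3.986e14 / 2.274342e+07 = 17525948.1643
Step 2: v = sqrt(17525948.1643) = 4186.4 m/s

4186.4


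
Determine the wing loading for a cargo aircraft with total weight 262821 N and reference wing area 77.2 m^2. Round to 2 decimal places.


Step 1: Wing loading = W / S = 262821 / 77.2
Step 2: Wing loading = 3404.42 N/m^2

3404.42


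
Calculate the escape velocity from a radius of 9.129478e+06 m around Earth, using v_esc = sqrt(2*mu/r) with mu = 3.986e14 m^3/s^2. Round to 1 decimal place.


Step 1: 2*mu/r = 2 * 3.986e14 / 9.129478e+06 = 87321531.4172
Step 2: v_esc = sqrt(87321531.4172) = 9344.6 m/s

9344.6


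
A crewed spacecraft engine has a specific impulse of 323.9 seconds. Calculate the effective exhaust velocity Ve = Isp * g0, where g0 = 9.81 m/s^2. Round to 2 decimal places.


Step 1: Ve = Isp * g0 = 323.9 * 9.81
Step 2: Ve = 3177.46 m/s

3177.46


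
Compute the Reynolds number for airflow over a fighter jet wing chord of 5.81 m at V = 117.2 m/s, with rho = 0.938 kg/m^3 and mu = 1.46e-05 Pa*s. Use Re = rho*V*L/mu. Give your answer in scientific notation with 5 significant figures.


Step 1: Numerator = rho * V * L = 0.938 * 117.2 * 5.81 = 638.714216
Step 2: Re = 638.714216 / 1.46e-05
Step 3: Re = 4.3748e+07

4.3748e+07


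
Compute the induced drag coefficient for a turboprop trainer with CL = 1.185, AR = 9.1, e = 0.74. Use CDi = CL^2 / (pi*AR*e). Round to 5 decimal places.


Step 1: CL^2 = 1.185^2 = 1.404225
Step 2: pi * AR * e = 3.14159 * 9.1 * 0.74 = 21.155485
Step 3: CDi = 1.404225 / 21.155485 = 0.06638

0.06638


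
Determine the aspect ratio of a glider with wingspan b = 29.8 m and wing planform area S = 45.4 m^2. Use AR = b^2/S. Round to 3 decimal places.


Step 1: b^2 = 29.8^2 = 888.04
Step 2: AR = 888.04 / 45.4 = 19.560

19.560


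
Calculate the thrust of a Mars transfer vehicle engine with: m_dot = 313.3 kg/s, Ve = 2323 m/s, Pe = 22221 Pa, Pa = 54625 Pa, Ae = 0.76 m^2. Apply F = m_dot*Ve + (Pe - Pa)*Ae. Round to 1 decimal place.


Step 1: Momentum thrust = m_dot * Ve = 313.3 * 2323 = 727795.9 N
Step 2: Pressure thrust = (Pe - Pa) * Ae = (22221 - 54625) * 0.76 = -24627.04 N
Step 3: Total thrust F = 727795.9 + -24627.04 = 703168.9 N

703168.9


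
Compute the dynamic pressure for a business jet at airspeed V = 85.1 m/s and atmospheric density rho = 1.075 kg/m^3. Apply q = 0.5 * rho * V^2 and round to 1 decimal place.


Step 1: V^2 = 85.1^2 = 7242.01
Step 2: q = 0.5 * 1.075 * 7242.01
Step 3: q = 3892.6 Pa

3892.6


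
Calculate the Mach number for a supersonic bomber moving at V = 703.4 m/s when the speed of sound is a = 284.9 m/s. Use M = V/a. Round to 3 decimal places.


Step 1: M = V / a = 703.4 / 284.9
Step 2: M = 2.469

2.469


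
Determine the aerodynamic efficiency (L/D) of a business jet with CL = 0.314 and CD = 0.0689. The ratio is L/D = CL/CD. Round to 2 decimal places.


Step 1: L/D = CL / CD = 0.314 / 0.0689
Step 2: L/D = 4.56

4.56


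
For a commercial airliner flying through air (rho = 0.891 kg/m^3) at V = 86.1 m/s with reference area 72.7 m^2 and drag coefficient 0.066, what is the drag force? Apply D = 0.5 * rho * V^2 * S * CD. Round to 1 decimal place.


Step 1: Dynamic pressure q = 0.5 * 0.891 * 86.1^2 = 3302.5851 Pa
Step 2: Drag D = q * S * CD = 3302.5851 * 72.7 * 0.066
Step 3: D = 15846.5 N

15846.5


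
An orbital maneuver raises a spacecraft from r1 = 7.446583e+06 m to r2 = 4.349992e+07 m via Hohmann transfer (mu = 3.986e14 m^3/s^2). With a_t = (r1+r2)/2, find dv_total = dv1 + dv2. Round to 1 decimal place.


Step 1: Transfer semi-major axis a_t = (7.446583e+06 + 4.349992e+07) / 2 = 2.547325e+07 m
Step 2: v1 (circular at r1) = sqrt(mu/r1) = 7316.28 m/s
Step 3: v_t1 = sqrt(mu*(2/r1 - 1/a_t)) = 9560.75 m/s
Step 4: dv1 = |9560.75 - 7316.28| = 2244.48 m/s
Step 5: v2 (circular at r2) = 3027.08 m/s, v_t2 = 1636.67 m/s
Step 6: dv2 = |3027.08 - 1636.67| = 1390.42 m/s
Step 7: Total delta-v = 2244.48 + 1390.42 = 3634.9 m/s

3634.9


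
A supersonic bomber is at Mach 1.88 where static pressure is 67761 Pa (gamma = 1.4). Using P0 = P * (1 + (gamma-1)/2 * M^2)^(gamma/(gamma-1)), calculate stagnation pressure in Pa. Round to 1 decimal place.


Step 1: (gamma-1)/2 * M^2 = 0.2 * 3.5344 = 0.70688
Step 2: 1 + 0.70688 = 1.70688
Step 3: Exponent gamma/(gamma-1) = 3.5
Step 4: P0 = 67761 * 1.70688^3.5 = 440240.8 Pa

440240.8


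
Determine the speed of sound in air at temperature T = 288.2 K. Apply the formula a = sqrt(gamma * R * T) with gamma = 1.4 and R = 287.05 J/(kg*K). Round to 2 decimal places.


Step 1: gamma * R * T = 1.4 * 287.05 * 288.2 = 115818.934
Step 2: a = sqrt(115818.934) = 340.32 m/s

340.32


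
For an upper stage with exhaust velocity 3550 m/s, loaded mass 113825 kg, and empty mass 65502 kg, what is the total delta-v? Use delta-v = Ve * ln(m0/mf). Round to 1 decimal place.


Step 1: Mass ratio m0/mf = 113825 / 65502 = 1.737733
Step 2: ln(1.737733) = 0.552582
Step 3: delta-v = 3550 * 0.552582 = 1961.7 m/s

1961.7


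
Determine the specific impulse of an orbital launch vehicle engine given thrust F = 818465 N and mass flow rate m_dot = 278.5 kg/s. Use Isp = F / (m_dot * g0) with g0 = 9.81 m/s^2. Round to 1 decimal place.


Step 1: m_dot * g0 = 278.5 * 9.81 = 2732.09
Step 2: Isp = 818465 / 2732.09 = 299.6 s

299.6


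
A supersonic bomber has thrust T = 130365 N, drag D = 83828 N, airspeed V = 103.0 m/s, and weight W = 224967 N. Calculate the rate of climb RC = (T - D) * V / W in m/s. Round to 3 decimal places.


Step 1: Excess thrust = T - D = 130365 - 83828 = 46537 N
Step 2: Excess power = 46537 * 103.0 = 4793311.0 W
Step 3: RC = 4793311.0 / 224967 = 21.307 m/s

21.307


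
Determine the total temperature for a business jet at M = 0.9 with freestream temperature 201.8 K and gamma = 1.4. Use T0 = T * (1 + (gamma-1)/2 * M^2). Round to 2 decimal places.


Step 1: (gamma-1)/2 = 0.2
Step 2: M^2 = 0.81
Step 3: 1 + 0.2 * 0.81 = 1.162
Step 4: T0 = 201.8 * 1.162 = 234.49 K

234.49


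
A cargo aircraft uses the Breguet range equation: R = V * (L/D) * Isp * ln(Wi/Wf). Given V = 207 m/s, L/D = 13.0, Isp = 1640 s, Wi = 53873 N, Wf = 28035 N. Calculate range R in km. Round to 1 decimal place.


Step 1: Coefficient = V * (L/D) * Isp = 207 * 13.0 * 1640 = 4413240.0 m
Step 2: Wi/Wf = 53873 / 28035 = 1.921634
Step 3: ln(1.921634) = 0.653176
Step 4: R = 4413240.0 * 0.653176 = 2882621.1 m = 2882.6 km

2882.6


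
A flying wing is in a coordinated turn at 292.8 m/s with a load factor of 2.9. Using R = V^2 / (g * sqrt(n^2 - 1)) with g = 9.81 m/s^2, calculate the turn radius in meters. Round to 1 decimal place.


Step 1: V^2 = 292.8^2 = 85731.84
Step 2: n^2 - 1 = 2.9^2 - 1 = 7.41
Step 3: sqrt(7.41) = 2.722132
Step 4: R = 85731.84 / (9.81 * 2.722132) = 3210.4 m

3210.4


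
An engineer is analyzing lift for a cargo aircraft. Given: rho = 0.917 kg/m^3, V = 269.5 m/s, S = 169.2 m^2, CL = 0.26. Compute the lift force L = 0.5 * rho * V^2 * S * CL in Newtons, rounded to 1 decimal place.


Step 1: Calculate dynamic pressure q = 0.5 * 0.917 * 269.5^2 = 0.5 * 0.917 * 72630.25 = 33300.9696 Pa
Step 2: Multiply by wing area and lift coefficient: L = 33300.9696 * 169.2 * 0.26
Step 3: L = 5634524.0605 * 0.26 = 1464976.3 N

1464976.3


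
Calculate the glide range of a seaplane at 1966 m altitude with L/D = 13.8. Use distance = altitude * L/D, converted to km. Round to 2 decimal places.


Step 1: Glide distance = altitude * L/D = 1966 * 13.8 = 27130.8 m
Step 2: Convert to km: 27130.8 / 1000 = 27.13 km

27.13


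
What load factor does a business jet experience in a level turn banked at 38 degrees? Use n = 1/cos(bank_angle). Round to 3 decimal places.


Step 1: Convert 38 degrees to radians = 0.663225
Step 2: cos(38 deg) = 0.788011
Step 3: n = 1 / 0.788011 = 1.269

1.269


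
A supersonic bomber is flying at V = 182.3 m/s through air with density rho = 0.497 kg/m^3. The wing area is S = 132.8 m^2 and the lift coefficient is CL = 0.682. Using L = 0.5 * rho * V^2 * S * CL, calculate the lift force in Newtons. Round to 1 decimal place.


Step 1: Calculate dynamic pressure q = 0.5 * 0.497 * 182.3^2 = 0.5 * 0.497 * 33233.29 = 8258.4726 Pa
Step 2: Multiply by wing area and lift coefficient: L = 8258.4726 * 132.8 * 0.682
Step 3: L = 1096725.1566 * 0.682 = 747966.6 N

747966.6


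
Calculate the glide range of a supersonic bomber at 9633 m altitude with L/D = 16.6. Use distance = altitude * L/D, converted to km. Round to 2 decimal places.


Step 1: Glide distance = altitude * L/D = 9633 * 16.6 = 159907.8 m
Step 2: Convert to km: 159907.8 / 1000 = 159.91 km

159.91


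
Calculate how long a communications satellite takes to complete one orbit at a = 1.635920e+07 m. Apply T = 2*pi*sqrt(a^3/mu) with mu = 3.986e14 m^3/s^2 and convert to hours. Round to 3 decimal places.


Step 1: a^3 / mu = 4.378105e+21 / 3.986e14 = 1.098371e+07
Step 2: sqrt(1.098371e+07) = 3314.1674 s
Step 3: T = 2*pi * 3314.1674 = 20823.53 s
Step 4: T in hours = 20823.53 / 3600 = 5.784 hours

5.784


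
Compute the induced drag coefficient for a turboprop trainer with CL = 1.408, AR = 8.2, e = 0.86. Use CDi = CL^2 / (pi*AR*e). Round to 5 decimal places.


Step 1: CL^2 = 1.408^2 = 1.982464
Step 2: pi * AR * e = 3.14159 * 8.2 * 0.86 = 22.154511
Step 3: CDi = 1.982464 / 22.154511 = 0.08948

0.08948


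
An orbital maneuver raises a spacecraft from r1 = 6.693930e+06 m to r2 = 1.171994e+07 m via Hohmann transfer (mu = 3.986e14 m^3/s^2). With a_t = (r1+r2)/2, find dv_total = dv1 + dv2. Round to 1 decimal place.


Step 1: Transfer semi-major axis a_t = (6.693930e+06 + 1.171994e+07) / 2 = 9.206935e+06 m
Step 2: v1 (circular at r1) = sqrt(mu/r1) = 7716.64 m/s
Step 3: v_t1 = sqrt(mu*(2/r1 - 1/a_t)) = 8706.29 m/s
Step 4: dv1 = |8706.29 - 7716.64| = 989.65 m/s
Step 5: v2 (circular at r2) = 5831.84 m/s, v_t2 = 4972.66 m/s
Step 6: dv2 = |5831.84 - 4972.66| = 859.18 m/s
Step 7: Total delta-v = 989.65 + 859.18 = 1848.8 m/s

1848.8


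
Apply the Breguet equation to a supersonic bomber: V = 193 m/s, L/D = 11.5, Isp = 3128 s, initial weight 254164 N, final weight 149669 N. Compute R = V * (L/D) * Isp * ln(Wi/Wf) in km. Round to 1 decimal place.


Step 1: Coefficient = V * (L/D) * Isp = 193 * 11.5 * 3128 = 6942596.0 m
Step 2: Wi/Wf = 254164 / 149669 = 1.698174
Step 3: ln(1.698174) = 0.529554
Step 4: R = 6942596.0 * 0.529554 = 3676476.3 m = 3676.5 km

3676.5


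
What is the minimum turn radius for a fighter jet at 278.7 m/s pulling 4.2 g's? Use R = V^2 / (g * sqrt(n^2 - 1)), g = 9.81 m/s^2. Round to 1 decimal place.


Step 1: V^2 = 278.7^2 = 77673.69
Step 2: n^2 - 1 = 4.2^2 - 1 = 16.64
Step 3: sqrt(16.64) = 4.079216
Step 4: R = 77673.69 / (9.81 * 4.079216) = 1941.0 m

1941.0


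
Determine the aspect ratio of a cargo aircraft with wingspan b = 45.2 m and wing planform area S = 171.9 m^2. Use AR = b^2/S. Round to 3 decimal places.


Step 1: b^2 = 45.2^2 = 2043.04
Step 2: AR = 2043.04 / 171.9 = 11.885

11.885


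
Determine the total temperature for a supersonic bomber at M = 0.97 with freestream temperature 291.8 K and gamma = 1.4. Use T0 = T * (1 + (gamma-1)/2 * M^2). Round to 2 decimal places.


Step 1: (gamma-1)/2 = 0.2
Step 2: M^2 = 0.9409
Step 3: 1 + 0.2 * 0.9409 = 1.18818
Step 4: T0 = 291.8 * 1.18818 = 346.71 K

346.71


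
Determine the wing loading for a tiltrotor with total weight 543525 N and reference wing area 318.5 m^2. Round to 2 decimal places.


Step 1: Wing loading = W / S = 543525 / 318.5
Step 2: Wing loading = 1706.51 N/m^2

1706.51


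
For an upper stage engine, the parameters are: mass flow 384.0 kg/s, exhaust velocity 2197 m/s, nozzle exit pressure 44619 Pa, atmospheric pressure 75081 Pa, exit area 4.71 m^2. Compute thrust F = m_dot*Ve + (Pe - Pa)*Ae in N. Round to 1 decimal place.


Step 1: Momentum thrust = m_dot * Ve = 384.0 * 2197 = 843648.0 N
Step 2: Pressure thrust = (Pe - Pa) * Ae = (44619 - 75081) * 4.71 = -143476.02 N
Step 3: Total thrust F = 843648.0 + -143476.02 = 700172.0 N

700172.0


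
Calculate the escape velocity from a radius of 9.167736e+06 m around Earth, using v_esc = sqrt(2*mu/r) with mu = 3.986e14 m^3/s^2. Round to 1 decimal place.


Step 1: 2*mu/r = 2 * 3.986e14 / 9.167736e+06 = 86957128.7829
Step 2: v_esc = sqrt(86957128.7829) = 9325.1 m/s

9325.1


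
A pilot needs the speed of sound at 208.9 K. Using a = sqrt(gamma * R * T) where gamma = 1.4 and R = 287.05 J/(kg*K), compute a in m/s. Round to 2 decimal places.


Step 1: gamma * R * T = 1.4 * 287.05 * 208.9 = 83950.643
Step 2: a = sqrt(83950.643) = 289.74 m/s

289.74


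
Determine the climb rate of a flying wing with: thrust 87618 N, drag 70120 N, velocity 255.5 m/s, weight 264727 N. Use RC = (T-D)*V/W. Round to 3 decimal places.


Step 1: Excess thrust = T - D = 87618 - 70120 = 17498 N
Step 2: Excess power = 17498 * 255.5 = 4470739.0 W
Step 3: RC = 4470739.0 / 264727 = 16.888 m/s

16.888


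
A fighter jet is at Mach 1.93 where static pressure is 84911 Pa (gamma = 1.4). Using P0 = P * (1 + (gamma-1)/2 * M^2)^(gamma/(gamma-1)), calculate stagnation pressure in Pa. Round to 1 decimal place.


Step 1: (gamma-1)/2 * M^2 = 0.2 * 3.7249 = 0.74498
Step 2: 1 + 0.74498 = 1.74498
Step 3: Exponent gamma/(gamma-1) = 3.5
Step 4: P0 = 84911 * 1.74498^3.5 = 595978.4 Pa

595978.4


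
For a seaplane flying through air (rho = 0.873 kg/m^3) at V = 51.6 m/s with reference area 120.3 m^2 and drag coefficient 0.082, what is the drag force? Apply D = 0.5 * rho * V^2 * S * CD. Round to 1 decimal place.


Step 1: Dynamic pressure q = 0.5 * 0.873 * 51.6^2 = 1162.2074 Pa
Step 2: Drag D = q * S * CD = 1162.2074 * 120.3 * 0.082
Step 3: D = 11464.7 N

11464.7


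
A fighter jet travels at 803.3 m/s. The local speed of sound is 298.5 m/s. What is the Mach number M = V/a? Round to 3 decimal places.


Step 1: M = V / a = 803.3 / 298.5
Step 2: M = 2.691

2.691


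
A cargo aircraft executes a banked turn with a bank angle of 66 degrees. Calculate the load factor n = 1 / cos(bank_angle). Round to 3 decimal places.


Step 1: Convert 66 degrees to radians = 1.151917
Step 2: cos(66 deg) = 0.406737
Step 3: n = 1 / 0.406737 = 2.459

2.459


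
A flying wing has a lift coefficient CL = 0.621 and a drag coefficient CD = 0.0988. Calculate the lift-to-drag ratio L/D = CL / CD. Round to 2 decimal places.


Step 1: L/D = CL / CD = 0.621 / 0.0988
Step 2: L/D = 6.29

6.29


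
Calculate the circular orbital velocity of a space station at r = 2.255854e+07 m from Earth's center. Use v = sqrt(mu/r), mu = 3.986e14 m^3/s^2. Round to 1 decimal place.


Step 1: mu / r = 3.986e14 / 2.255854e+07 = 17669583.2266
Step 2: v = sqrt(17669583.2266) = 4203.5 m/s

4203.5


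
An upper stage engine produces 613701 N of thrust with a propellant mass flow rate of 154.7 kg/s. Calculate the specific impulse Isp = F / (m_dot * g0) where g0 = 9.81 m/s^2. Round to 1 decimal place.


Step 1: m_dot * g0 = 154.7 * 9.81 = 1517.61
Step 2: Isp = 613701 / 1517.61 = 404.4 s

404.4


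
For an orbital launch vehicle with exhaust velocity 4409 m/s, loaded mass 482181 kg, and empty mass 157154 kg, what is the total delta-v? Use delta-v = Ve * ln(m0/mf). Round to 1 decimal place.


Step 1: Mass ratio m0/mf = 482181 / 157154 = 3.068207
Step 2: ln(3.068207) = 1.121093
Step 3: delta-v = 4409 * 1.121093 = 4942.9 m/s

4942.9


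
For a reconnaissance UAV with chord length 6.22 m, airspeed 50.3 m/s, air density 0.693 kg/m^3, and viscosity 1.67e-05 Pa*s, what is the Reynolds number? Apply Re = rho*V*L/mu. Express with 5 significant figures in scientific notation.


Step 1: Numerator = rho * V * L = 0.693 * 50.3 * 6.22 = 216.816138
Step 2: Re = 216.816138 / 1.67e-05
Step 3: Re = 1.2983e+07

1.2983e+07


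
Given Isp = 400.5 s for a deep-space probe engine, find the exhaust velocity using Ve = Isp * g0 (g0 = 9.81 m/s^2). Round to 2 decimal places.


Step 1: Ve = Isp * g0 = 400.5 * 9.81
Step 2: Ve = 3928.91 m/s

3928.91


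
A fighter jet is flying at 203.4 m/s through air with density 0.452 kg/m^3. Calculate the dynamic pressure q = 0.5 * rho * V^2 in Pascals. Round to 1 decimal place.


Step 1: V^2 = 203.4^2 = 41371.56
Step 2: q = 0.5 * 0.452 * 41371.56
Step 3: q = 9350.0 Pa

9350.0


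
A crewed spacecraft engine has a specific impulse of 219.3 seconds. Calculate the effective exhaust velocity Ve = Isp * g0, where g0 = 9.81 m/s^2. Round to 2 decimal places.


Step 1: Ve = Isp * g0 = 219.3 * 9.81
Step 2: Ve = 2151.33 m/s

2151.33


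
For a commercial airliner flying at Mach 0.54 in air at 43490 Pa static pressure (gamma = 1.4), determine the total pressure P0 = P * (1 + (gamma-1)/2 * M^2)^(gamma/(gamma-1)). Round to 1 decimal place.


Step 1: (gamma-1)/2 * M^2 = 0.2 * 0.2916 = 0.05832
Step 2: 1 + 0.05832 = 1.05832
Step 3: Exponent gamma/(gamma-1) = 3.5
Step 4: P0 = 43490 * 1.05832^3.5 = 53033.3 Pa

53033.3


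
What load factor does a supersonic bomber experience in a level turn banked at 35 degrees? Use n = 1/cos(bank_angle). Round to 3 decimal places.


Step 1: Convert 35 degrees to radians = 0.610865
Step 2: cos(35 deg) = 0.819152
Step 3: n = 1 / 0.819152 = 1.221

1.221


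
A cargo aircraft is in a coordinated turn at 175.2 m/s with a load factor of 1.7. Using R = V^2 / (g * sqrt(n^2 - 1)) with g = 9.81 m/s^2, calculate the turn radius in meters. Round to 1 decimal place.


Step 1: V^2 = 175.2^2 = 30695.04
Step 2: n^2 - 1 = 1.7^2 - 1 = 1.89
Step 3: sqrt(1.89) = 1.374773
Step 4: R = 30695.04 / (9.81 * 1.374773) = 2276.0 m

2276.0


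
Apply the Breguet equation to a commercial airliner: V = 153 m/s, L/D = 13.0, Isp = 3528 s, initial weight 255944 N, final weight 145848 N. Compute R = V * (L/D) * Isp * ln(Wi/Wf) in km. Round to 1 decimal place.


Step 1: Coefficient = V * (L/D) * Isp = 153 * 13.0 * 3528 = 7017192.0 m
Step 2: Wi/Wf = 255944 / 145848 = 1.754868
Step 3: ln(1.754868) = 0.562394
Step 4: R = 7017192.0 * 0.562394 = 3946424.5 m = 3946.4 km

3946.4


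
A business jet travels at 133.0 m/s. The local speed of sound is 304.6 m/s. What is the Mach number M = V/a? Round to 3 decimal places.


Step 1: M = V / a = 133.0 / 304.6
Step 2: M = 0.437

0.437


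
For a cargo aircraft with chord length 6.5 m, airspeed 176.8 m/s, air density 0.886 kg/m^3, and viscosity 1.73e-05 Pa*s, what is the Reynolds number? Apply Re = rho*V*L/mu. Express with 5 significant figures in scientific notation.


Step 1: Numerator = rho * V * L = 0.886 * 176.8 * 6.5 = 1018.1912
Step 2: Re = 1018.1912 / 1.73e-05
Step 3: Re = 5.8855e+07

5.8855e+07


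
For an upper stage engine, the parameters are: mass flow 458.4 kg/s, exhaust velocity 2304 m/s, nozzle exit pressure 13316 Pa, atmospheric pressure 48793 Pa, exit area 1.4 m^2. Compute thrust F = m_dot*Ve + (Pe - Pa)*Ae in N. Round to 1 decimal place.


Step 1: Momentum thrust = m_dot * Ve = 458.4 * 2304 = 1056153.6 N
Step 2: Pressure thrust = (Pe - Pa) * Ae = (13316 - 48793) * 1.4 = -49667.8 N
Step 3: Total thrust F = 1056153.6 + -49667.8 = 1006485.8 N

1006485.8


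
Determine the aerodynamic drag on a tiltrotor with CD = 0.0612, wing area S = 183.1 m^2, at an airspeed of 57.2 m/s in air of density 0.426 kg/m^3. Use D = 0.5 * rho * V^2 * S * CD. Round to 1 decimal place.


Step 1: Dynamic pressure q = 0.5 * 0.426 * 57.2^2 = 696.9019 Pa
Step 2: Drag D = q * S * CD = 696.9019 * 183.1 * 0.0612
Step 3: D = 7809.3 N

7809.3


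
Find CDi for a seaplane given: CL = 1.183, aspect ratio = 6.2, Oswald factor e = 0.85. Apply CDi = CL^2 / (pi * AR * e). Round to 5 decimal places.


Step 1: CL^2 = 1.183^2 = 1.399489
Step 2: pi * AR * e = 3.14159 * 6.2 * 0.85 = 16.556193
Step 3: CDi = 1.399489 / 16.556193 = 0.08453

0.08453


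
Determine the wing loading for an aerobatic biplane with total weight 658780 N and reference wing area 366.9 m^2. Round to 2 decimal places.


Step 1: Wing loading = W / S = 658780 / 366.9
Step 2: Wing loading = 1795.53 N/m^2

1795.53


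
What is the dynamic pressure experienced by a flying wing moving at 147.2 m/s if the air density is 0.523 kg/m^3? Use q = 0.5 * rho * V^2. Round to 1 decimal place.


Step 1: V^2 = 147.2^2 = 21667.84
Step 2: q = 0.5 * 0.523 * 21667.84
Step 3: q = 5666.1 Pa

5666.1


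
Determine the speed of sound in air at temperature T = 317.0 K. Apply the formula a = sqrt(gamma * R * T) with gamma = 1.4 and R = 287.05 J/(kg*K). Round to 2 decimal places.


Step 1: gamma * R * T = 1.4 * 287.05 * 317.0 = 127392.79
Step 2: a = sqrt(127392.79) = 356.92 m/s

356.92


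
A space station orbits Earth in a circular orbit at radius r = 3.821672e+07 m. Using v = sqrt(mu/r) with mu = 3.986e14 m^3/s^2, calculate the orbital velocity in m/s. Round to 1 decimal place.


Step 1: mu / r = 3.986e14 / 3.821672e+07 = 10429989.8055
Step 2: v = sqrt(10429989.8055) = 3229.5 m/s

3229.5


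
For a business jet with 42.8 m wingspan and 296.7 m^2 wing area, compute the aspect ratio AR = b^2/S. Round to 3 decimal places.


Step 1: b^2 = 42.8^2 = 1831.84
Step 2: AR = 1831.84 / 296.7 = 6.174

6.174


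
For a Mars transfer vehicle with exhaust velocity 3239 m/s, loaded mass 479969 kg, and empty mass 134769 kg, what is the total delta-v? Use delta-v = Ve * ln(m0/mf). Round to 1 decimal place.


Step 1: Mass ratio m0/mf = 479969 / 134769 = 3.56142
Step 2: ln(3.56142) = 1.270159
Step 3: delta-v = 3239 * 1.270159 = 4114.0 m/s

4114.0


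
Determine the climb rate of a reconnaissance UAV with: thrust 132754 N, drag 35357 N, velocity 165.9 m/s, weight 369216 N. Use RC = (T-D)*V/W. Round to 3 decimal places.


Step 1: Excess thrust = T - D = 132754 - 35357 = 97397 N
Step 2: Excess power = 97397 * 165.9 = 16158162.3 W
Step 3: RC = 16158162.3 / 369216 = 43.763 m/s

43.763


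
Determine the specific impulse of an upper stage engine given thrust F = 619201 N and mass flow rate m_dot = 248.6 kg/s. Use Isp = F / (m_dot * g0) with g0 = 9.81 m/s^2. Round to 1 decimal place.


Step 1: m_dot * g0 = 248.6 * 9.81 = 2438.77
Step 2: Isp = 619201 / 2438.77 = 253.9 s

253.9


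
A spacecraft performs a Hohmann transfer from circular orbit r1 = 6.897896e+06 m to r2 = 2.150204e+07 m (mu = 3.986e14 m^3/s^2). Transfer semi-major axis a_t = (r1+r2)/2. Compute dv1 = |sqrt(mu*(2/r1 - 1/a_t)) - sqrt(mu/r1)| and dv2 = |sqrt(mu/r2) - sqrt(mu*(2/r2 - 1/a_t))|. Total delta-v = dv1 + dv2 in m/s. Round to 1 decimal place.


Step 1: Transfer semi-major axis a_t = (6.897896e+06 + 2.150204e+07) / 2 = 1.419997e+07 m
Step 2: v1 (circular at r1) = sqrt(mu/r1) = 7601.69 m/s
Step 3: v_t1 = sqrt(mu*(2/r1 - 1/a_t)) = 9354.2 m/s
Step 4: dv1 = |9354.2 - 7601.69| = 1752.5 m/s
Step 5: v2 (circular at r2) = 4305.55 m/s, v_t2 = 3000.84 m/s
Step 6: dv2 = |4305.55 - 3000.84| = 1304.71 m/s
Step 7: Total delta-v = 1752.5 + 1304.71 = 3057.2 m/s

3057.2


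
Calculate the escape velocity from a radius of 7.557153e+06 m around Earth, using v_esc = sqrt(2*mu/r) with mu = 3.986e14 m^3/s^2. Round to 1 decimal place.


Step 1: 2*mu/r = 2 * 3.986e14 / 7.557153e+06 = 105489461.4414
Step 2: v_esc = sqrt(105489461.4414) = 10270.8 m/s

10270.8


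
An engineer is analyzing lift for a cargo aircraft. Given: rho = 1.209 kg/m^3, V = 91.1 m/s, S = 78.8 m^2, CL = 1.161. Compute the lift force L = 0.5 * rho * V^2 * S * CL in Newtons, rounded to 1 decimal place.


Step 1: Calculate dynamic pressure q = 0.5 * 1.209 * 91.1^2 = 0.5 * 1.209 * 8299.21 = 5016.8724 Pa
Step 2: Multiply by wing area and lift coefficient: L = 5016.8724 * 78.8 * 1.161
Step 3: L = 395329.5487 * 1.161 = 458977.6 N

458977.6


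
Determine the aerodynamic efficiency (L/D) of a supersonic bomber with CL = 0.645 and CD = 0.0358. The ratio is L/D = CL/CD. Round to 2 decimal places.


Step 1: L/D = CL / CD = 0.645 / 0.0358
Step 2: L/D = 18.02

18.02


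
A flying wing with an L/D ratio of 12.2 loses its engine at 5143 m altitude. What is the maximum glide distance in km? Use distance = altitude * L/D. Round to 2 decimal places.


Step 1: Glide distance = altitude * L/D = 5143 * 12.2 = 62744.6 m
Step 2: Convert to km: 62744.6 / 1000 = 62.74 km

62.74


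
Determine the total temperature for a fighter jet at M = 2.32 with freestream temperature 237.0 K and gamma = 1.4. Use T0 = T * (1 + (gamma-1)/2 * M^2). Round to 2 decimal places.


Step 1: (gamma-1)/2 = 0.2
Step 2: M^2 = 5.3824
Step 3: 1 + 0.2 * 5.3824 = 2.07648
Step 4: T0 = 237.0 * 2.07648 = 492.13 K

492.13


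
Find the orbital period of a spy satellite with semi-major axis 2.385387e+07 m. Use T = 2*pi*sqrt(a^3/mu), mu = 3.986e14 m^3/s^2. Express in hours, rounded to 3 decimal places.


Step 1: a^3 / mu = 1.357302e+22 / 3.986e14 = 3.405174e+07
Step 2: sqrt(3.405174e+07) = 5835.3865 s
Step 3: T = 2*pi * 5835.3865 = 36664.81 s
Step 4: T in hours = 36664.81 / 3600 = 10.185 hours

10.185


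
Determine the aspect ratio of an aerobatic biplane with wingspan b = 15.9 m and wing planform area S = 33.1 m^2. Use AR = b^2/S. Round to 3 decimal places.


Step 1: b^2 = 15.9^2 = 252.81
Step 2: AR = 252.81 / 33.1 = 7.638

7.638


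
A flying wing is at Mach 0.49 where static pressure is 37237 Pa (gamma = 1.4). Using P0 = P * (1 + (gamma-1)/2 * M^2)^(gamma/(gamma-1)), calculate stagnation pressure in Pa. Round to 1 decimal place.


Step 1: (gamma-1)/2 * M^2 = 0.2 * 0.2401 = 0.04802
Step 2: 1 + 0.04802 = 1.04802
Step 3: Exponent gamma/(gamma-1) = 3.5
Step 4: P0 = 37237 * 1.04802^3.5 = 43880.2 Pa

43880.2


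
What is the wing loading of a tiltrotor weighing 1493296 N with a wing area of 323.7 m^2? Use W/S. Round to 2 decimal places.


Step 1: Wing loading = W / S = 1493296 / 323.7
Step 2: Wing loading = 4613.21 N/m^2

4613.21


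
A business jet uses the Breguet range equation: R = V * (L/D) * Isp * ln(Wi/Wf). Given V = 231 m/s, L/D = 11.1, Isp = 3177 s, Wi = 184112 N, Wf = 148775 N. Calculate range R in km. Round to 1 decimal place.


Step 1: Coefficient = V * (L/D) * Isp = 231 * 11.1 * 3177 = 8146145.7 m
Step 2: Wi/Wf = 184112 / 148775 = 1.23752
Step 3: ln(1.23752) = 0.213109
Step 4: R = 8146145.7 * 0.213109 = 1736018.4 m = 1736.0 km

1736.0


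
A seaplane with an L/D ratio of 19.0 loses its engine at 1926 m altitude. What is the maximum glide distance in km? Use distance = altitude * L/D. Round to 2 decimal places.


Step 1: Glide distance = altitude * L/D = 1926 * 19.0 = 36594.0 m
Step 2: Convert to km: 36594.0 / 1000 = 36.59 km

36.59


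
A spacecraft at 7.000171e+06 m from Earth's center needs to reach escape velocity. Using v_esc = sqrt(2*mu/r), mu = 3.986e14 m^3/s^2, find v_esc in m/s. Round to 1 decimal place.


Step 1: 2*mu/r = 2 * 3.986e14 / 7.000171e+06 = 113882932.2884
Step 2: v_esc = sqrt(113882932.2884) = 10671.6 m/s

10671.6


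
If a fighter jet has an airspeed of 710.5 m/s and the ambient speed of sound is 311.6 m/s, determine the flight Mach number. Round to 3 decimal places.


Step 1: M = V / a = 710.5 / 311.6
Step 2: M = 2.280

2.280


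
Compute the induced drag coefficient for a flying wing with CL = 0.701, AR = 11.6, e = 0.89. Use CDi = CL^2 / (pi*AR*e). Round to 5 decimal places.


Step 1: CL^2 = 0.701^2 = 0.491401
Step 2: pi * AR * e = 3.14159 * 11.6 * 0.89 = 32.433803
Step 3: CDi = 0.491401 / 32.433803 = 0.01515

0.01515


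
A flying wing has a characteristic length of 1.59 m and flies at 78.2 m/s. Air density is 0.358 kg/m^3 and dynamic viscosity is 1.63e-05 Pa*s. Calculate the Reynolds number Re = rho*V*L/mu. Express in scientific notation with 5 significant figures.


Step 1: Numerator = rho * V * L = 0.358 * 78.2 * 1.59 = 44.513004
Step 2: Re = 44.513004 / 1.63e-05
Step 3: Re = 2.7309e+06

2.7309e+06


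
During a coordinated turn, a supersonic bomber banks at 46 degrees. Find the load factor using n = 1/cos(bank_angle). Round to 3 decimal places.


Step 1: Convert 46 degrees to radians = 0.802851
Step 2: cos(46 deg) = 0.694658
Step 3: n = 1 / 0.694658 = 1.440

1.440


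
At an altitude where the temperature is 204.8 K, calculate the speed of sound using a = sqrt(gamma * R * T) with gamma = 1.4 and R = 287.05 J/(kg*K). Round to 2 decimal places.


Step 1: gamma * R * T = 1.4 * 287.05 * 204.8 = 82302.976
Step 2: a = sqrt(82302.976) = 286.88 m/s

286.88


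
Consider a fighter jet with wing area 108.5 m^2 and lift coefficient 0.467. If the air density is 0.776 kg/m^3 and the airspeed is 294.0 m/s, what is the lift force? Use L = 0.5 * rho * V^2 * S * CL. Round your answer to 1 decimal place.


Step 1: Calculate dynamic pressure q = 0.5 * 0.776 * 294.0^2 = 0.5 * 0.776 * 86436.0 = 33537.168 Pa
Step 2: Multiply by wing area and lift coefficient: L = 33537.168 * 108.5 * 0.467
Step 3: L = 3638782.728 * 0.467 = 1699311.5 N

1699311.5


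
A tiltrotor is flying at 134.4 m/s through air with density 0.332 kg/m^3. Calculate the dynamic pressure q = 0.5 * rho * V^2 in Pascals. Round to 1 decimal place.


Step 1: V^2 = 134.4^2 = 18063.36
Step 2: q = 0.5 * 0.332 * 18063.36
Step 3: q = 2998.5 Pa

2998.5


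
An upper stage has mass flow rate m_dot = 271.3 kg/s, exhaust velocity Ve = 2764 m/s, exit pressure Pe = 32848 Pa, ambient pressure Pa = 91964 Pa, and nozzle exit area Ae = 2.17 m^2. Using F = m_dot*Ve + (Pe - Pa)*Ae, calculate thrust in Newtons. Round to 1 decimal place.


Step 1: Momentum thrust = m_dot * Ve = 271.3 * 2764 = 749873.2 N
Step 2: Pressure thrust = (Pe - Pa) * Ae = (32848 - 91964) * 2.17 = -128281.72 N
Step 3: Total thrust F = 749873.2 + -128281.72 = 621591.5 N

621591.5


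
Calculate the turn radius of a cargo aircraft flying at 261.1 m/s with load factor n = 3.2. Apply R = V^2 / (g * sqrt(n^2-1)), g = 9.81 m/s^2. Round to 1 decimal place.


Step 1: V^2 = 261.1^2 = 68173.21
Step 2: n^2 - 1 = 3.2^2 - 1 = 9.24
Step 3: sqrt(9.24) = 3.039737
Step 4: R = 68173.21 / (9.81 * 3.039737) = 2286.2 m

2286.2


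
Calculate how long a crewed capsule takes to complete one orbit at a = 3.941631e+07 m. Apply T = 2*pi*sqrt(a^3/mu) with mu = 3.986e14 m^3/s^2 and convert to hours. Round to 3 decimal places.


Step 1: a^3 / mu = 6.123897e+22 / 3.986e14 = 1.536352e+08
Step 2: sqrt(1.536352e+08) = 12394.9649 s
Step 3: T = 2*pi * 12394.9649 = 77879.86 s
Step 4: T in hours = 77879.86 / 3600 = 21.633 hours

21.633


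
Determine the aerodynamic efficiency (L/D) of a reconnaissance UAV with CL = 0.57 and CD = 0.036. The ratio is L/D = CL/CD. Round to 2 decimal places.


Step 1: L/D = CL / CD = 0.57 / 0.036
Step 2: L/D = 15.83

15.83


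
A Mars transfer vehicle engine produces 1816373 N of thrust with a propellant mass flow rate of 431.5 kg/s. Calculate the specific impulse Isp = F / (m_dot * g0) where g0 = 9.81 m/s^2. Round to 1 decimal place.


Step 1: m_dot * g0 = 431.5 * 9.81 = 4233.02
Step 2: Isp = 1816373 / 4233.02 = 429.1 s

429.1


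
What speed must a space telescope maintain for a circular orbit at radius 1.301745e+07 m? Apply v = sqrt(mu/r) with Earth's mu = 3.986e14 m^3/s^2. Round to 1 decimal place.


Step 1: mu / r = 3.986e14 / 1.301745e+07 = 30620436.4142
Step 2: v = sqrt(30620436.4142) = 5533.6 m/s

5533.6


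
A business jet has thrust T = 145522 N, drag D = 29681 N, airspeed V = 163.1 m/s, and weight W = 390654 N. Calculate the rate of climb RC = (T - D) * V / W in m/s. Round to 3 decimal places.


Step 1: Excess thrust = T - D = 145522 - 29681 = 115841 N
Step 2: Excess power = 115841 * 163.1 = 18893667.1 W
Step 3: RC = 18893667.1 / 390654 = 48.364 m/s

48.364


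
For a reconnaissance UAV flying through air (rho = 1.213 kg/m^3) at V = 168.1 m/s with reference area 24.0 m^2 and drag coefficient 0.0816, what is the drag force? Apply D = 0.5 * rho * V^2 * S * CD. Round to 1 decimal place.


Step 1: Dynamic pressure q = 0.5 * 1.213 * 168.1^2 = 17138.2405 Pa
Step 2: Drag D = q * S * CD = 17138.2405 * 24.0 * 0.0816
Step 3: D = 33563.5 N

33563.5


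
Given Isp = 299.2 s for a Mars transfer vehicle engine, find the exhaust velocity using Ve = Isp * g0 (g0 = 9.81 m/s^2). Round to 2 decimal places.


Step 1: Ve = Isp * g0 = 299.2 * 9.81
Step 2: Ve = 2935.15 m/s

2935.15


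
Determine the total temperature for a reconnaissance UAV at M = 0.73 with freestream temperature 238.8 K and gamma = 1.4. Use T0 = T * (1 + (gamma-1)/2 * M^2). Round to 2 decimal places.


Step 1: (gamma-1)/2 = 0.2
Step 2: M^2 = 0.5329
Step 3: 1 + 0.2 * 0.5329 = 1.10658
Step 4: T0 = 238.8 * 1.10658 = 264.25 K

264.25


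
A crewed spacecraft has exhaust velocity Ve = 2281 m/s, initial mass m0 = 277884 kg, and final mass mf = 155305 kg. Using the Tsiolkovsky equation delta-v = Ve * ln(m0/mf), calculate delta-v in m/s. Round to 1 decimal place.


Step 1: Mass ratio m0/mf = 277884 / 155305 = 1.789279
Step 2: ln(1.789279) = 0.581813
Step 3: delta-v = 2281 * 0.581813 = 1327.1 m/s

1327.1


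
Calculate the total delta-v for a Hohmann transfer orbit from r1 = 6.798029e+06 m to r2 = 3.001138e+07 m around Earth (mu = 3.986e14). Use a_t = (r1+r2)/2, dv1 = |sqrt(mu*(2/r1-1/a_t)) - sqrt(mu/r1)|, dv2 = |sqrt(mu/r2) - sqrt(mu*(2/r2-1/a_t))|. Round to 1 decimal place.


Step 1: Transfer semi-major axis a_t = (6.798029e+06 + 3.001138e+07) / 2 = 1.840470e+07 m
Step 2: v1 (circular at r1) = sqrt(mu/r1) = 7657.33 m/s
Step 3: v_t1 = sqrt(mu*(2/r1 - 1/a_t)) = 9778.13 m/s
Step 4: dv1 = |9778.13 - 7657.33| = 2120.8 m/s
Step 5: v2 (circular at r2) = 3644.4 m/s, v_t2 = 2214.89 m/s
Step 6: dv2 = |3644.4 - 2214.89| = 1429.5 m/s
Step 7: Total delta-v = 2120.8 + 1429.5 = 3550.3 m/s

3550.3
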